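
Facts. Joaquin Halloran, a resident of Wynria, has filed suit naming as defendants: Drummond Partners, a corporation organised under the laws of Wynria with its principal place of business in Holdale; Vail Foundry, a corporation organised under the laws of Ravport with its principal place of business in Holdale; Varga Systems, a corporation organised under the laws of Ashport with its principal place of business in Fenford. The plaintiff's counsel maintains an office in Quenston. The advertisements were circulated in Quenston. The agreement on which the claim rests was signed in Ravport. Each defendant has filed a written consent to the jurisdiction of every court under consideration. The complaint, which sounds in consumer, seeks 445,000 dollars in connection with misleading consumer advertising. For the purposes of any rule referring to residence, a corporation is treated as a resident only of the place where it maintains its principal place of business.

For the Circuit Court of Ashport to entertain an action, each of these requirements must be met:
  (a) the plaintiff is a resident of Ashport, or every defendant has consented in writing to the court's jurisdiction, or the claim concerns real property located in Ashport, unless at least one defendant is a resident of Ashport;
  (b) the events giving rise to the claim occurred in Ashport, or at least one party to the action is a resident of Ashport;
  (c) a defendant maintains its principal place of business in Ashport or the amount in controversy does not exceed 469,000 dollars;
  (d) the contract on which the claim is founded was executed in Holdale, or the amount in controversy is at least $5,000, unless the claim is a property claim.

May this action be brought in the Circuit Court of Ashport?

The Circuit Court of Ashport:
  (a) Every defendant has filed written consent, which satisfies one of the alternatives. Satisfied.
  (b) The operative events occurred in Quenston, not Ashport; no party resides in Ashport — no alternative holds. Not satisfied.
  (c) The amount in controversy is 445,000 dollars, within the USD 469,000 ceiling, so this disjunct is met. Met.
  (d) The amount in controversy is 445,000 dollars, which meets the USD 5,000 floor — that alternative is enough. Condition met.
  → Not every requirement is met — no jurisdiction.

No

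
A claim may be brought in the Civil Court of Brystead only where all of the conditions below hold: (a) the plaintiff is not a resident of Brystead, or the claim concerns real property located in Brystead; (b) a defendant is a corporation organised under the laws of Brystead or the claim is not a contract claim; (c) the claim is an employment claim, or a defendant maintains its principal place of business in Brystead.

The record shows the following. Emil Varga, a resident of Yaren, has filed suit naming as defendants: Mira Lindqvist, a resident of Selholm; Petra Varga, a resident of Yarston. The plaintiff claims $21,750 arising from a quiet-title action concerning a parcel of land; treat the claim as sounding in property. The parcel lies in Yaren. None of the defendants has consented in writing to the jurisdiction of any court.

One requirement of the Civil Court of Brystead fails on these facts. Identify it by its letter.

The Civil Court of Brystead:
  (a) The plaintiff resides in Yaren, which is not Brystead — that alternative is enough. Satisfied.
  (b) The claim is a property claim, not a contract claim, so one alternative holds. Condition met.
  (c) The claim is a property claim, not an employment claim; no defendant is a corporation — every alternative fails. Not met.
Only condition (c) fails.

(c)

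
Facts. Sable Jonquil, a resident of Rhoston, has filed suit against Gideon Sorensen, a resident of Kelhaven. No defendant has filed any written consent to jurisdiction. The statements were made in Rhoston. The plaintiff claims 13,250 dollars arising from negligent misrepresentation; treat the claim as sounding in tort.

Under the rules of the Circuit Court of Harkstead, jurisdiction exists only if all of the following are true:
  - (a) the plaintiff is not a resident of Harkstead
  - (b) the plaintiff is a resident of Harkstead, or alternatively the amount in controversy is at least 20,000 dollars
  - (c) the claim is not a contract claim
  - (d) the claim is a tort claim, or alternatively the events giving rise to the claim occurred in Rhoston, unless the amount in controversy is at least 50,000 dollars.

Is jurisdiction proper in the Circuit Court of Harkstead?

The Circuit Court of Harkstead:
  (a) The plaintiff resides in Rhoston, which is not Harkstead. Met.
  (b) The plaintiff resides in Rhoston, not Harkstead; the amount in controversy is USD 13,250, below the USD 20,000 floor — none of the alternatives is met. Not satisfied.
  (c) The claim is a tort claim, not a contract claim. Condition met.
  (d) The claim is a tort claim, so this disjunct is met. Condition met.
  → Not every requirement is met — no jurisdiction.

No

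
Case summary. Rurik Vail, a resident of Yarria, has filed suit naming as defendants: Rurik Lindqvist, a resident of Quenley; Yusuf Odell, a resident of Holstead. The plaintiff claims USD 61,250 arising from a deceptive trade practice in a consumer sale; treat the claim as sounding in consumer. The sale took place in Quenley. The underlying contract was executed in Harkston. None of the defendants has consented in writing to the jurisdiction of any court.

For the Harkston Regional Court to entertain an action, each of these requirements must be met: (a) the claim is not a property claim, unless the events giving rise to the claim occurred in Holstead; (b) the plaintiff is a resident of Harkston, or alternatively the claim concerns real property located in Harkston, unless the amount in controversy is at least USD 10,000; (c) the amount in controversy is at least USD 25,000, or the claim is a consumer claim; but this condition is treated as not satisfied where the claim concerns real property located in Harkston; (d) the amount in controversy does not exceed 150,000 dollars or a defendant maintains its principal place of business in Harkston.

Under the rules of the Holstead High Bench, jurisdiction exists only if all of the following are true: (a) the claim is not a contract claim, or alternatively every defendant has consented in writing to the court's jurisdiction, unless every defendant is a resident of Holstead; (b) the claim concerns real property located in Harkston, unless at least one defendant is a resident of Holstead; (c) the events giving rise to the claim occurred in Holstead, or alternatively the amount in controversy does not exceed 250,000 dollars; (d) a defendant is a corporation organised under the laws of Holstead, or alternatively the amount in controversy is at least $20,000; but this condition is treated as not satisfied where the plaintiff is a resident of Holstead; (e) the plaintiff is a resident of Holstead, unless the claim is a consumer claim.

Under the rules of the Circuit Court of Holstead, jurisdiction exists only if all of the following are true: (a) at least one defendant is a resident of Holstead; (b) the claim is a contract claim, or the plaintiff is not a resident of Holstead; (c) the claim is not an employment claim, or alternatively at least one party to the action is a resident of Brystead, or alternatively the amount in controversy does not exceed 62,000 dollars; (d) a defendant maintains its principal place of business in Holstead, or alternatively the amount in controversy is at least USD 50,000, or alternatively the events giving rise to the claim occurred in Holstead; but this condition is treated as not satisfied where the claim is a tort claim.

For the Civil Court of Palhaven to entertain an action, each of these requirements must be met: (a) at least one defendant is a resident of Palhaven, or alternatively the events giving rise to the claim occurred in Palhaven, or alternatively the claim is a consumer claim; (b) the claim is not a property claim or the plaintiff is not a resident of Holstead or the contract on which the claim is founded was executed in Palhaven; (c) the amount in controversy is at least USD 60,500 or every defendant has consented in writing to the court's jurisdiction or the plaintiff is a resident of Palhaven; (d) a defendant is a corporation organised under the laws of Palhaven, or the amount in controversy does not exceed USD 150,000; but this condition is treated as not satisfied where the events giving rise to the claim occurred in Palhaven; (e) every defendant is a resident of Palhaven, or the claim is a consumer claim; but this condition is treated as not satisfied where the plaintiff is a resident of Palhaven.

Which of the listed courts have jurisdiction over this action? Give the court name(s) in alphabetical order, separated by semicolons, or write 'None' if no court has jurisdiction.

The Harkston Regional Court:
  (a) The claim is a consumer claim, not a property claim. Satisfied.
  (b) The plaintiff resides in Yarria, not Harkston; the claim does not concern real property — none of the alternatives is met. But the amount in controversy is 61,250 dollars, which meets the USD 10,000 floor, and the 'unless' clause therefore excuses the requirement. Condition met.
  (c) The amount in controversy is USD 61,250, which meets the 25,000 dollars floor — that alternative is enough. The exception is not triggered, since the claim does not concern real property. Condition met.
  (d) The amount in controversy is USD 61,250, within the USD 150,000 ceiling — that alternative is enough. Satisfied.
  → Jurisdiction lies.
The Holstead High Bench:
  (a) The claim is a consumer claim, not a contract claim, so this disjunct is met. Satisfied.
  (b) The claim does not concern real property. However, Yusuf Odell resides in Holstead, so the 'unless' proviso supplies this condition. Condition met.
  (c) The amount in controversy is $61,250, within the $250,000 ceiling — that alternative is enough. Met.
  (d) The amount in controversy is USD 61,250, which meets the $20,000 floor, so this disjunct is met. The exception is not triggered, since the plaintiff resides in Yarria, not Holstead. Met.
  (e) The plaintiff resides in Yarria, not Holstead. The proviso rescues it, though: the claim is a consumer claim. Satisfied.
  → Every requirement is satisfied — jurisdiction.
The Circuit Court of Holstead:
  (a) Yusuf Odell resides in Holstead. Met.
  (b) The plaintiff resides in Yarria, which is not Holstead, which satisfies one of the alternatives. Met.
  (c) The claim is a consumer claim, not an employment claim, so one alternative holds. Satisfied.
  (d) The amount in controversy is $61,250, which meets the 50,000 dollars floor, which satisfies one of the alternatives. The carve-out does not apply: the claim is a consumer claim, not a tort claim. Satisfied.
  → All conditions met; jurisdiction exists.
The Civil Court of Palhaven:
  (a) The claim is a consumer claim — that alternative is enough. Met.
  (b) The claim is a consumer claim, not a property claim, so one alternative holds. Condition met.
  (c) The amount in controversy is USD 61,250, which meets the USD 60,500 floor, so one alternative holds. Met.
  (d) The amount in controversy is 61,250 dollars, within the USD 150,000 ceiling, so this disjunct is met. The exception is not triggered, since the operative events occurred in Quenley, not Palhaven. Condition met.
  (e) The claim is a consumer claim, so one alternative holds. And the carve-out is inapplicable — the plaintiff resides in Yarria, not Palhaven. Met.
  → The court has jurisdiction.

the Circuit Court of Holstead; the Civil Court of Palhaven; the Harkston Regional Court; the Holstead High Bench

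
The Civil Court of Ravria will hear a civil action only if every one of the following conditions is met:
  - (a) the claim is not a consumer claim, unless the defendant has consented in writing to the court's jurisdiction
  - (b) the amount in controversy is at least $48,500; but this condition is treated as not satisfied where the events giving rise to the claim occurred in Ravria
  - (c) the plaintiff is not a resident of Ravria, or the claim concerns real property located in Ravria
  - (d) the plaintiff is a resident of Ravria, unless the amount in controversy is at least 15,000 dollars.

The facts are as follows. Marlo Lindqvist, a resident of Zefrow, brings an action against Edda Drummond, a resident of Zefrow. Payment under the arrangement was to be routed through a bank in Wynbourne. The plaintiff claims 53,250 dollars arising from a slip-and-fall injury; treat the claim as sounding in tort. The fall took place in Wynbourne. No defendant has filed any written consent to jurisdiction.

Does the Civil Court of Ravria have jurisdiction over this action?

Yes

The Civil Court of Ravria:
  (a) The claim is a tort claim, not a consumer claim. Condition met.
  (b) The amount in controversy is 53,250 dollars, which meets the USD 48,500 floor. And the carve-out is inapplicable — the operative events occurred in Wynbourne, not Ravria. Met.
  (c) The plaintiff resides in Zefrow, which is not Ravria, so this disjunct is met. Met.
  (d) The plaintiff resides in Zefrow, not Ravria. However, the amount in controversy is 53,250 dollars, which meets the USD 15,000 floor, so the 'unless' proviso supplies this condition. Condition met.
  → Every requirement is satisfied — jurisdiction.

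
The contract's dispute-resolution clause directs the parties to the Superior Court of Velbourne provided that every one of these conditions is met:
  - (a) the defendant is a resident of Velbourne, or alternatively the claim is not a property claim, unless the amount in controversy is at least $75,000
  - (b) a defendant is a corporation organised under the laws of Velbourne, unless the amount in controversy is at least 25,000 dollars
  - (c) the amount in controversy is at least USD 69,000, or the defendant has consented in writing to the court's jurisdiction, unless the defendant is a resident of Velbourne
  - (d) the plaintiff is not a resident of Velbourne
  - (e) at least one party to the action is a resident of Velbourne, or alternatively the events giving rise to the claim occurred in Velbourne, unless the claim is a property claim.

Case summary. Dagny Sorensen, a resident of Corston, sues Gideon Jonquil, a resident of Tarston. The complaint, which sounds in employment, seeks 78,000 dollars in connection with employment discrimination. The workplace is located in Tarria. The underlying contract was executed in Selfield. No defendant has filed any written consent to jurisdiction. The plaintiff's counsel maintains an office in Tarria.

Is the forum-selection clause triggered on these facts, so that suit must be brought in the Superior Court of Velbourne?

No

The Superior Court of Velbourne:
  (a) The claim is an employment claim, not a property claim, so this disjunct is met. Satisfied.
  (b) No defendant is a corporation. The proviso rescues it, though: the amount in controversy is 78,000 dollars, which meets the USD 25,000 floor. Condition met.
  (c) The amount in controversy is 78,000 dollars, which meets the $69,000 floor, so this disjunct is met. Met.
  (d) The plaintiff resides in Corston, which is not Velbourne. Met.
  (e) No party resides in Velbourne; the operative events occurred in Tarria, not Velbourne — every alternative fails. Nor does the 'unless' clause help: the claim is an employment claim, not a property claim. Not met.
  → Forum clause is not triggered.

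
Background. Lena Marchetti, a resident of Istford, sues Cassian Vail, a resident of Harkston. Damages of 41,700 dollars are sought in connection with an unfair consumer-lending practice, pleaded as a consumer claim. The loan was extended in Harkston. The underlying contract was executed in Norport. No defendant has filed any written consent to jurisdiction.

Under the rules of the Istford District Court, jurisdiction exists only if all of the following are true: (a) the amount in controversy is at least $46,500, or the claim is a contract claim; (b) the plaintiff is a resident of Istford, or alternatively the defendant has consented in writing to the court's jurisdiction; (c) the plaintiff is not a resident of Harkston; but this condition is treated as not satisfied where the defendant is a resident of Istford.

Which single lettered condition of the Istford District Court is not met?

(a)

The Istford District Court:
  (a) The amount in controversy is USD 41,700, below the $46,500 floor; the claim is a consumer claim, not a contract claim — every alternative fails. Not met.
  (b) The plaintiff resides in Istford, so this disjunct is met. Satisfied.
  (c) The plaintiff resides in Istford, which is not Harkston. The exception is not triggered, since the defendant resides in Harkston, not Istford. Met.
Only condition (a) fails.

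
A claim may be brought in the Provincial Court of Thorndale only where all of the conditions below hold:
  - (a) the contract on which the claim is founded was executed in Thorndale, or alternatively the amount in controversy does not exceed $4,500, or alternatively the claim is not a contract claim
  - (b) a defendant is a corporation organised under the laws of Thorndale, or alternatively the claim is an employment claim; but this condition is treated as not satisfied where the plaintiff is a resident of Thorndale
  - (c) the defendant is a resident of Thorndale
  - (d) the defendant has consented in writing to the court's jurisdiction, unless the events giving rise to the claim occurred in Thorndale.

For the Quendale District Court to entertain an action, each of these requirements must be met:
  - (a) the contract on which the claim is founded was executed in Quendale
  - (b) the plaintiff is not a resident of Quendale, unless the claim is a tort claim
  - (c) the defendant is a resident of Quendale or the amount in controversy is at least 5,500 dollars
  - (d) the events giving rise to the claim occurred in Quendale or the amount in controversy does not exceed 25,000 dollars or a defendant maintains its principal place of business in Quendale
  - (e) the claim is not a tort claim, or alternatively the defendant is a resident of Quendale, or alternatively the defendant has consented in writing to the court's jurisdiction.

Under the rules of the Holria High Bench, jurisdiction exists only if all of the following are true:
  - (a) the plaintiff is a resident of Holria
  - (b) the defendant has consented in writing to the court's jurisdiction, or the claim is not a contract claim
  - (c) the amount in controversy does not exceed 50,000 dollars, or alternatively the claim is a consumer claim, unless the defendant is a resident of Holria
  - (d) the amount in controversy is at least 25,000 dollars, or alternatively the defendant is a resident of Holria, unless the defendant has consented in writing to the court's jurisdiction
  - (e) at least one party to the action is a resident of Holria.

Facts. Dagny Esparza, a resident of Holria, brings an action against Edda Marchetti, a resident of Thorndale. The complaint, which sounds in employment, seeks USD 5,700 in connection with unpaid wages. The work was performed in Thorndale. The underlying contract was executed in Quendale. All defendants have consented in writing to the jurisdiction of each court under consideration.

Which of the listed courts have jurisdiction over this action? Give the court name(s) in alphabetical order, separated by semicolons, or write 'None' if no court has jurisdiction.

The Provincial Court of Thorndale:
  (a) The claim is an employment claim, not a contract claim, so this disjunct is met. Condition met.
  (b) The claim is an employment claim, so this disjunct is met. The carve-out does not apply: the plaintiff resides in Holria, not Thorndale. Satisfied.
  (c) The defendant resides in Thorndale. Satisfied.
  (d) Every defendant has filed written consent. Condition met.
  → Jurisdiction lies.
The Quendale District Court:
  (a) The contract was executed in Quendale. Condition met.
  (b) The plaintiff resides in Holria, which is not Quendale. Met.
  (c) The amount in controversy is 5,700 dollars, which meets the $5,500 floor, which satisfies one of the alternatives. Satisfied.
  (d) The amount in controversy is $5,700, within the $25,000 ceiling, so one alternative holds. Condition met.
  (e) The claim is an employment claim, not a tort claim, which satisfies one of the alternatives. Satisfied.
  → The court has jurisdiction.
The Holria High Bench:
  (a) The plaintiff resides in Holria. Condition met.
  (b) Every defendant has filed written consent, so this disjunct is met. Condition met.
  (c) The amount in controversy is 5,700 dollars, within the $50,000 ceiling, so this disjunct is met. Condition met.
  (d) The amount in controversy is 5,700 dollars, below the $25,000 floor; the defendant resides in Thorndale, not Holria — every alternative fails. However, every defendant has filed written consent, so the 'unless' proviso supplies this condition. Met.
  (e) Dagny Esparza resides in Holria. Met.
  → Every requirement is satisfied — jurisdiction.

the Holria High Bench; the Provincial Court of Thorndale; the Quendale District Court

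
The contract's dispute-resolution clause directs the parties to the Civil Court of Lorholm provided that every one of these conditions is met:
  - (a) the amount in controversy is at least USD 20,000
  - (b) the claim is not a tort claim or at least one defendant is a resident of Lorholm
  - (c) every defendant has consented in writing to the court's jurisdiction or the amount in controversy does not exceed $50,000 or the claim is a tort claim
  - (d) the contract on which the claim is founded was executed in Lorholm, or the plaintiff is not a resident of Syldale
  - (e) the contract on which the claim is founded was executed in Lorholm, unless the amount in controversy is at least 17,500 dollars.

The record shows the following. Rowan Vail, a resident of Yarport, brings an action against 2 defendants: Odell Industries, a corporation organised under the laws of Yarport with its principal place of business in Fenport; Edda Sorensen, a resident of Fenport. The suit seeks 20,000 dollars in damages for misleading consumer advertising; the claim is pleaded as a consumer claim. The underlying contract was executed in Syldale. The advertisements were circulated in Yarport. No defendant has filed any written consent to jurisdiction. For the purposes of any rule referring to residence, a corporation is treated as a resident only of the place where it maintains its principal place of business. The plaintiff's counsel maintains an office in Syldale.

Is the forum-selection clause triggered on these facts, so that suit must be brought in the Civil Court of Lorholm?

Yes

The Civil Court of Lorholm:
  (a) The amount in controversy is $20,000, which meets the 20,000 dollars floor. Condition met.
  (b) The claim is a consumer claim, not a tort claim, so one alternative holds. Met.
  (c) The amount in controversy is 20,000 dollars, within the USD 50,000 ceiling, which satisfies one of the alternatives. Met.
  (d) The plaintiff resides in Yarport, which is not Syldale, so one alternative holds. Condition met.
  (e) The contract was executed in Syldale, not Lorholm. However, the amount in controversy is USD 20,000, which meets the USD 17,500 floor, so the 'unless' proviso supplies this condition. Met.
  → The clause applies.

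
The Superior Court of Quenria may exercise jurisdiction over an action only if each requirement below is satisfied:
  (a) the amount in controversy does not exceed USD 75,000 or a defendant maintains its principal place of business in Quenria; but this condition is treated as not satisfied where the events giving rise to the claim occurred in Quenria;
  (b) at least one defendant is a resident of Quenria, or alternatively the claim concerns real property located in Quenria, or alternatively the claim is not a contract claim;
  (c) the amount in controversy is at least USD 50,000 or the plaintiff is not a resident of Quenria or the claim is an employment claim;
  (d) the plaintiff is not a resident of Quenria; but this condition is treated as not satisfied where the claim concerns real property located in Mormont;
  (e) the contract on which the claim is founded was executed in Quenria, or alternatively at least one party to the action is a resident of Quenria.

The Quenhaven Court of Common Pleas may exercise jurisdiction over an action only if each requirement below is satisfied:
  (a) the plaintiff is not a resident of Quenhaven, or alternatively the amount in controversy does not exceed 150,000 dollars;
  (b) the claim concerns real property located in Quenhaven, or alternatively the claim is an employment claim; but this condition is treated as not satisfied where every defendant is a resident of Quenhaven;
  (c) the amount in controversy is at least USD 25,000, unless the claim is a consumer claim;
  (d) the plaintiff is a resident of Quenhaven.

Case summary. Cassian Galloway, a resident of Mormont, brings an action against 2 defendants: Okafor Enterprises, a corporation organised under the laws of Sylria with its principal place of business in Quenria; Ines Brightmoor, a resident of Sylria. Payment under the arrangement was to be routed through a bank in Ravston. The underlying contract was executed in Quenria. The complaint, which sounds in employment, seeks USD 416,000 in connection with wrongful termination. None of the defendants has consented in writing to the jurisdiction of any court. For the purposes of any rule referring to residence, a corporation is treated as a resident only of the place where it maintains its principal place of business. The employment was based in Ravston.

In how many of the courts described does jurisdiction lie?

1

The Superior Court of Quenria:
  (a) Okafor Enterprises has its principal place of business in Quenria, which satisfies one of the alternatives. The carve-out does not apply: the operative events occurred in Ravston, not Quenria. Satisfied.
  (b) Okafor Enterprises resides in Quenria, which satisfies one of the alternatives. Condition met.
  (c) The amount in controversy is $416,000, which meets the $50,000 floor, which satisfies one of the alternatives. Met.
  (d) The plaintiff resides in Mormont, which is not Quenria. And the carve-out is inapplicable — the claim does not concern real property. Met.
  (e) The contract was executed in Quenria, so one alternative holds. Met.
  → Jurisdiction lies.
The Quenhaven Court of Common Pleas:
  (a) The plaintiff resides in Mormont, which is not Quenhaven, so one alternative holds. Met.
  (b) The claim is an employment claim, so one alternative holds. The carve-out does not apply: the defendants reside as follows — Okafor Enterprises in Quenria, Ines Brightmoor in Sylria — not all in Quenhaven. Satisfied.
  (c) The amount in controversy is USD 416,000, which meets the USD 25,000 floor. Met.
  (d) The plaintiff resides in Mormont, not Quenhaven. Not satisfied.
  → Not every requirement is met — no jurisdiction.
Courts with jurisdiction: the Superior Court of Quenria — 1 in total.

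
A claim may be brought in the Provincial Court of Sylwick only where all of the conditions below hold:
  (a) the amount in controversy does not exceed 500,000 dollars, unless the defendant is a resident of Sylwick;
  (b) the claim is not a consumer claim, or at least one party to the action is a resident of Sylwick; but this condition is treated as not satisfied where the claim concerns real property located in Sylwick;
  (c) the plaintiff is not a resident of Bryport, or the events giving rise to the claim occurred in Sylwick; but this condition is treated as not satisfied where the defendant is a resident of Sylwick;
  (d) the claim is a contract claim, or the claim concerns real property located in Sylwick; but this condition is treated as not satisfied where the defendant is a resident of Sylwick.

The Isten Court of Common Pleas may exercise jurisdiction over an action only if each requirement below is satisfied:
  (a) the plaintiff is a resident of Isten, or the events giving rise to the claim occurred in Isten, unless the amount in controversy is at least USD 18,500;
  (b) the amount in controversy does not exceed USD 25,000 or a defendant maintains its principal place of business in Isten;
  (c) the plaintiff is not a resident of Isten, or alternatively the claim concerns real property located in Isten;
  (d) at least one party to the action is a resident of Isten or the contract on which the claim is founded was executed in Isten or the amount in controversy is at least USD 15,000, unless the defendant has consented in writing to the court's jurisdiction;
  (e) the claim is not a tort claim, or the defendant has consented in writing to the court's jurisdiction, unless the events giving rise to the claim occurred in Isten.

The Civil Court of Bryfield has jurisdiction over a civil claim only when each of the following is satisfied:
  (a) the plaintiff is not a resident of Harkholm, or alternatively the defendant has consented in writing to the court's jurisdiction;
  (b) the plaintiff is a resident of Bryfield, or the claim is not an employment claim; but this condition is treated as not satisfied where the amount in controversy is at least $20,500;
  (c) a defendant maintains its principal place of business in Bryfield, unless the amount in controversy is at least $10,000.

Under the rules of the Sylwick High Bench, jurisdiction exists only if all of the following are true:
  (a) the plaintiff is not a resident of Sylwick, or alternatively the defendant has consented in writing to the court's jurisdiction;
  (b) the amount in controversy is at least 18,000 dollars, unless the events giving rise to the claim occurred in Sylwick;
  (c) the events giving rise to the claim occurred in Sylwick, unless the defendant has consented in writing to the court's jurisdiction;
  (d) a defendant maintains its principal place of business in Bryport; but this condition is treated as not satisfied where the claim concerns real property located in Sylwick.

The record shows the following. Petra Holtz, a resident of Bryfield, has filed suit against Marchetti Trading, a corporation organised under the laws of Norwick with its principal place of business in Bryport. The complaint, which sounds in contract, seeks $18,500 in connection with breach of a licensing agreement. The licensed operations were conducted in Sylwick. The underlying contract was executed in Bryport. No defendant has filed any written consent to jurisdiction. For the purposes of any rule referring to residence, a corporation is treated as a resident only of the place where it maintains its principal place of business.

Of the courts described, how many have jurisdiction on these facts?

The Provincial Court of Sylwick:
  (a) The amount in controversy is $18,500, within the $500,000 ceiling. Condition met.
  (b) The claim is a contract claim, not a consumer claim, so this disjunct is met. The exception is not triggered, since the claim does not concern real property. Met.
  (c) The plaintiff resides in Bryfield, which is not Bryport, so this disjunct is met. The exception is not triggered, since the defendant resides in Bryport, not Sylwick. Satisfied.
  (d) The claim is a contract claim, so this disjunct is met. The carve-out does not apply: the defendant resides in Bryport, not Sylwick. Met.
  → The court has jurisdiction.
The Isten Court of Common Pleas:
  (a) The plaintiff resides in Bryfield, not Isten; the operative events occurred in Sylwick, not Isten — every alternative fails. But the amount in controversy is USD 18,500, which meets the USD 18,500 floor, and the 'unless' clause therefore excuses the requirement. Met.
  (b) The amount in controversy is $18,500, within the $25,000 ceiling — that alternative is enough. Satisfied.
  (c) The plaintiff resides in Bryfield, which is not Isten — that alternative is enough. Condition met.
  (d) The amount in controversy is $18,500, which meets the $15,000 floor — that alternative is enough. Condition met.
  (e) The claim is a contract claim, not a tort claim, so one alternative holds. Met.
  → All conditions met; jurisdiction exists.
The Civil Court of Bryfield:
  (a) The plaintiff resides in Bryfield, which is not Harkholm, so this disjunct is met. Met.
  (b) The plaintiff resides in Bryfield, so one alternative holds. The carve-out does not apply: the amount in controversy is $18,500, below the 20,500 dollars floor. Met.
  (c) The corporate defendant(s) have their principal place of business in Bryport, not Bryfield. But the amount in controversy is 18,500 dollars, which meets the USD 10,000 floor, and the 'unless' clause therefore excuses the requirement. Met.
  → All conditions met; jurisdiction exists.
The Sylwick High Bench:
  (a) The plaintiff resides in Bryfield, which is not Sylwick, so this disjunct is met. Met.
  (b) The amount in controversy is $18,500, which meets the $18,000 floor. Met.
  (c) The operative events occurred in Sylwick. Condition met.
  (d) Marchetti Trading has its principal place of business in Bryport. The carve-out does not apply: the claim does not concern real property. Condition met.
  → Jurisdiction lies.
Courts with jurisdiction: the Provincial Court of Sylwick, the Isten Court of Common Pleas, the Civil Court of Bryfield, the Sylwick High Bench — 4 in total.

4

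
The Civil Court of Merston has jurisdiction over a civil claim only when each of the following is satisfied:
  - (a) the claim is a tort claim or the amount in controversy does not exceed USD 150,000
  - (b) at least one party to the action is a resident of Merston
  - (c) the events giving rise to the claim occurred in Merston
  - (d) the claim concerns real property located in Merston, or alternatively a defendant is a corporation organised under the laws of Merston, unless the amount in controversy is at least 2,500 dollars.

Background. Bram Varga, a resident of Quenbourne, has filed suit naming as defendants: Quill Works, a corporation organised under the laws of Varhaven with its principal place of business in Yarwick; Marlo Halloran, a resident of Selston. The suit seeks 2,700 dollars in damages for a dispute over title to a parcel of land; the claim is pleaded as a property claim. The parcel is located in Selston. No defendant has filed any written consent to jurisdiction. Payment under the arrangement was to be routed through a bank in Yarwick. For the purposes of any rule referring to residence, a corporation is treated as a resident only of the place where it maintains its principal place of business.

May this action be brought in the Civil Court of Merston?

The Civil Court of Merston:
  (a) The amount in controversy is USD 2,700, within the 150,000 dollars ceiling, so this disjunct is met. Condition met.
  (b) No party resides in Merston. Not met.
  (c) The operative events occurred in Selston, not Merston. Not satisfied.
  (d) The property lies in Selston, not Merston; the corporate defendant(s) are organised in Varhaven, not Merston — every alternative fails. But the amount in controversy is $2,700, which meets the 2,500 dollars floor, and the 'unless' clause therefore excuses the requirement. Met.
  → Not every requirement is met — no jurisdiction.

No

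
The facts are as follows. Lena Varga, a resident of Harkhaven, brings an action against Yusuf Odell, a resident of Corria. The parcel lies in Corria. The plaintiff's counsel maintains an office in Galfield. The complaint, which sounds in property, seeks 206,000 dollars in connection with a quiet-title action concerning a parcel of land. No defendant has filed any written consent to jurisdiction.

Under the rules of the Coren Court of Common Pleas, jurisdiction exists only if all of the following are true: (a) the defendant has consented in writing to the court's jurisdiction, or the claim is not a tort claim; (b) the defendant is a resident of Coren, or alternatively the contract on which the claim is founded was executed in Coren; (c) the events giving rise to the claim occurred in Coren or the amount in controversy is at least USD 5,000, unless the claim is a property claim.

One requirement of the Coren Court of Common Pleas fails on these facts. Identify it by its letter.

(b)

The Coren Court of Common Pleas:
  (a) The claim is a property claim, not a tort claim, so this disjunct is met. Satisfied.
  (b) The defendant resides in Corria, not Coren; no contract (and hence no place of execution) is alleged — every alternative fails. Not satisfied.
  (c) The amount in controversy is 206,000 dollars, which meets the USD 5,000 floor, so this disjunct is met. Satisfied.
Only condition (b) fails.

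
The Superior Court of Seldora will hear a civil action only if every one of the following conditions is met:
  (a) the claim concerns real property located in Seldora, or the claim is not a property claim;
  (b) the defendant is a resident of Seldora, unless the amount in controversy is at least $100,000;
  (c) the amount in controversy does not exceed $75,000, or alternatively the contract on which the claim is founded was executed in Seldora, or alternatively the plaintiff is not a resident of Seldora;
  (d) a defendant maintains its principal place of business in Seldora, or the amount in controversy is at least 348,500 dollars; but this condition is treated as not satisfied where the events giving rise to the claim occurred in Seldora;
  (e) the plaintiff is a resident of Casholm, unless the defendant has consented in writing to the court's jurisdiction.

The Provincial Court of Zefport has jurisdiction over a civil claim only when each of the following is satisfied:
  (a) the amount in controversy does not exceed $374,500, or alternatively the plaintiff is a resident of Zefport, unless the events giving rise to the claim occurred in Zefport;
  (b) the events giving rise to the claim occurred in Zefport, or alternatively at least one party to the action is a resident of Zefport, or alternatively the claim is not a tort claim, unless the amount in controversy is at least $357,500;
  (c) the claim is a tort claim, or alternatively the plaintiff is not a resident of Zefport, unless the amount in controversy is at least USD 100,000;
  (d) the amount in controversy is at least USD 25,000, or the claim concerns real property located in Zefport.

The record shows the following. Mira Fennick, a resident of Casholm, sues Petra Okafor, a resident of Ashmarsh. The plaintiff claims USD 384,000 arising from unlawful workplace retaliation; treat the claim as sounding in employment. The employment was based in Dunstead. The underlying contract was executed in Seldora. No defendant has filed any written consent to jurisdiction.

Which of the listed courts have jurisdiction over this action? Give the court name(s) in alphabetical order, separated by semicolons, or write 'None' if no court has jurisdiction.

the Superior Court of Seldora

The Superior Court of Seldora:
  (a) The claim is an employment claim, not a property claim, so this disjunct is met. Condition met.
  (b) The defendant resides in Ashmarsh, not Seldora. But the amount in controversy is 384,000 dollars, which meets the $100,000 floor, and the 'unless' clause therefore excuses the requirement. Condition met.
  (c) The contract was executed in Seldora — that alternative is enough. Met.
  (d) The amount in controversy is 384,000 dollars, which meets the 348,500 dollars floor, which satisfies one of the alternatives. The carve-out does not apply: the operative events occurred in Dunstead, not Seldora. Condition met.
  (e) The plaintiff resides in Casholm. Satisfied.
  → Jurisdiction lies.
The Provincial Court of Zefport:
  (a) The amount in controversy is $384,000, above the $374,500 ceiling; the plaintiff resides in Casholm, not Zefport — no alternative holds. And the operative events occurred in Dunstead, not Zefport, so the proviso does not save it. Condition not met.
  (b) The claim is an employment claim, not a tort claim, so this disjunct is met. Met.
  (c) The plaintiff resides in Casholm, which is not Zefport, so this disjunct is met. Satisfied.
  (d) The amount in controversy is USD 384,000, which meets the $25,000 floor, so one alternative holds. Condition met.
  → Not every requirement is met — no jurisdiction.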